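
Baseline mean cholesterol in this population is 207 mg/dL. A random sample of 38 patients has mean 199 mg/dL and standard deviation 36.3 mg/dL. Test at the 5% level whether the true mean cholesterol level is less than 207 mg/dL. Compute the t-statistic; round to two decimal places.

-1.36

H0: μ = 207; H1: μ < 207 (one-sample t-test, left-tailed).
t = (x̄ − μ₀)/(s/√n) = (199 − 207)/(36.3/√38) = -1.36
df = n − 1 = 37
p-value = P(T ≤ -1.36) ≈ 0.0913
Since p ≈ 0.0913 > α = 0.05, fail to reject H0; the evidence is not statistically significant.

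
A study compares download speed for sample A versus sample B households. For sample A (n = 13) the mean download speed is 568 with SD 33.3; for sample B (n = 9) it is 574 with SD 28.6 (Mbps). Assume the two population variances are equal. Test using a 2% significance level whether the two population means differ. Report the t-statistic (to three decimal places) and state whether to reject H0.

Let group 1 = sample A, group 2 = sample B. H0: μ_1 = μ_2; H1: μ_1 ≠ μ_2 (two-sample pooled-variance t-test, two-sided).
s_p² = [(13−1)·33.3² + (9−1)·28.6²]/(13+9−2) = 992.518
t = (568 − 574)/√[992.518·(1/13 + 1/9)] = -0.439
df = n₁ + n₂ − 2 = 20
Two-sided p-value ≈ 0.6652
Since p ≈ 0.6652 > α = 0.02, fail to reject H0; the data do not provide sufficient evidence against H0.

t = -0.439; fail to reject H0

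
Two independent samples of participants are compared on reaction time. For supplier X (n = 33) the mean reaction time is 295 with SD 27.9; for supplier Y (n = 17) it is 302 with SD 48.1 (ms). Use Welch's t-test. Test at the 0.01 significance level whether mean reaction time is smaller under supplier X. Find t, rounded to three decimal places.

Let group 1 = supplier X, group 2 = supplier Y. H0: μ_1 = μ_2; H1: μ_1 < μ_2 (Welch's two-sample t-test, left-tailed).
t = (x̄_1 − x̄_2)/√(s_1²/n_1 + s_2²/n_2) = (295 − 302)/√(27.9²/33 + 48.1²/17) = -0.554
Welch–Satterthwaite df ≈ 21.70
p-value = P(T ≤ -0.554) ≈ 0.293
Since p ≈ 0.293 > α = 0.01, fail to reject H0; the data do not provide sufficient evidence against H0.

-0.554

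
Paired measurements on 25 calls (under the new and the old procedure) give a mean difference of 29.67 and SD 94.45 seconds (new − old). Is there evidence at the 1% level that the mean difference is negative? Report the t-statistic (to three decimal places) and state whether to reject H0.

t = 1.571; fail to reject H0

H0: μ_d = 0; H1: μ_d < 0 (paired t-test on the differences, left-tailed).
t = d̄/(s_d/√n) = 29.67/(94.45/√25) = 1.571
df = n − 1 = 24
p-value = P(T ≤ 1.571) ≈ 0.935
Since p ≈ 0.935 > α = 0.01, fail to reject H0; the data do not provide sufficient evidence against H0.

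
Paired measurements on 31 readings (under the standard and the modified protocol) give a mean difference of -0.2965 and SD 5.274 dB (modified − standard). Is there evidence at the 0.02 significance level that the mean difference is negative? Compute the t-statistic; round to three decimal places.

H0: μ_d = 0; H1: μ_d < 0 (paired t-test on the differences, left-tailed).
t = d̄/(s_d/√n) = -0.2965/(5.274/√31) = -0.313
df = n − 1 = 30
p-value = P(T ≤ -0.313) ≈ 0.3782
Since p ≈ 0.3782 > α = 0.02, fail to reject H0; the data do not provide sufficient evidence against H0.

-0.313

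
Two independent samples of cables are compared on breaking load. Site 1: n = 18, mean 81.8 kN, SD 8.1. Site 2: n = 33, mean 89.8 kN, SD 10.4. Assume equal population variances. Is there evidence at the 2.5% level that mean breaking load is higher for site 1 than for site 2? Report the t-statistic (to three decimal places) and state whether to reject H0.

t = -2.825; fail to reject H0

Let group 1 = site 1, group 2 = site 2. H0: μ_1 = μ_2; H1: μ_1 > μ_2 (two-sample pooled-variance t-test, right-tailed).
s_p² = [(18−1)·8.1² + (33−1)·10.4²]/(18+33−2) = 93.3978
t = (81.8 − 89.8)/√[93.3978·(1/18 + 1/33)] = -2.825
df = n₁ + n₂ − 2 = 49
p-value = P(T ≥ -2.825) ≈ 0.9966
Since p ≈ 0.9966 > α = 0.025, fail to reject H0; the data do not provide sufficient evidence against H0.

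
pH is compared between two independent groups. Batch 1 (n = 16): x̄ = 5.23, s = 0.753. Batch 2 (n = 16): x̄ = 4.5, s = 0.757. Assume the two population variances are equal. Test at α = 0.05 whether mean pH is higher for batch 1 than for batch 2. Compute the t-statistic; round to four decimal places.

2.7348

Let group 1 = batch 1, group 2 = batch 2. H0: μ_1 = μ_2; H1: μ_1 > μ_2 (two-sample pooled-variance t-test, right-tailed).
s_p² = [(16−1)·0.753² + (16−1)·0.757²]/(16+16−2) = 0.570029
t = (5.23 − 4.5)/√[0.570029·(1/16 + 1/16)] = 2.7348
df = n₁ + n₂ − 2 = 30
p-value = P(T ≥ 2.7348) ≈ 0.0052
Since p ≈ 0.0052 < α = 0.05, reject H0; the evidence is statistically significant.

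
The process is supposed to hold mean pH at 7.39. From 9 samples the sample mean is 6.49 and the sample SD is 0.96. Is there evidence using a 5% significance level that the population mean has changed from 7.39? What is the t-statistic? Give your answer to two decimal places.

-2.81

H0: μ = 7.39; H1: μ ≠ 7.39 (one-sample t-test, two-sided).
t = (x̄ − μ₀)/(s/√n) = (6.49 − 7.39)/(0.96/√9) = -2.81
df = n − 1 = 8
Two-sided p-value ≈ 0.0228
Since p ≈ 0.0228 < α = 0.05, reject H0; the data support H1.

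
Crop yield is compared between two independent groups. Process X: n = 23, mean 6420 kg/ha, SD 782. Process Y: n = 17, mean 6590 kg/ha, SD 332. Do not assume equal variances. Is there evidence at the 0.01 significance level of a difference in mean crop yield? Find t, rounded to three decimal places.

-0.935

Let group 1 = process X, group 2 = process Y. H0: μ_1 = μ_2; H1: μ_1 ≠ μ_2 (Welch's two-sample t-test, two-sided).
t = (x̄_1 − x̄_2)/√(s_1²/n_1 + s_2²/n_2) = (6420 − 6590)/√(782²/23 + 332²/17) = -0.935
Welch–Satterthwaite df ≈ 31.47
Two-sided p-value ≈ 0.357
Since p ≈ 0.357 > α = 0.01, fail to reject H0; the evidence is not statistically significant.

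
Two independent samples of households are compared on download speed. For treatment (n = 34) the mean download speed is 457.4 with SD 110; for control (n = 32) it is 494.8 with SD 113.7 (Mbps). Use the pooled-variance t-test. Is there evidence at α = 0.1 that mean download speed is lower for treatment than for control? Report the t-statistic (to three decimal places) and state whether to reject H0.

Let group 1 = treatment, group 2 = control. H0: μ_1 = μ_2; H1: μ_1 < μ_2 (two-sample pooled-variance t-test, left-tailed).
s_p² = [(34−1)·110² + (32−1)·113.7²]/(34+32−2) = 12500.9
t = (457.4 − 494.8)/√[12500.9·(1/34 + 1/32)] = -1.358
df = n₁ + n₂ − 2 = 64
p-value = P(T ≤ -1.358) ≈ 0.0896
Since p ≈ 0.0896 < α = 0.1, reject H0; the data support H1.

t = -1.358; reject H0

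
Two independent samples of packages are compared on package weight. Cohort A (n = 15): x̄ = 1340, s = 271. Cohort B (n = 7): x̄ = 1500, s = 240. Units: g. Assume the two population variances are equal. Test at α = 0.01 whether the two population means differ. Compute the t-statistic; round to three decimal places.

Let group 1 = cohort A, group 2 = cohort B. H0: μ_1 = μ_2; H1: μ_1 ≠ μ_2 (two-sample pooled-variance t-test, two-sided).
s_p² = [(15−1)·271² + (7−1)·240²]/(15+7−2) = 68688.7
t = (1340 − 1500)/√[68688.7·(1/15 + 1/7)] = -1.334
df = n₁ + n₂ − 2 = 20
Two-sided p-value ≈ 0.1973
Since p ≈ 0.1973 > α = 0.01, fail to reject H0; the evidence is not statistically significant.

-1.334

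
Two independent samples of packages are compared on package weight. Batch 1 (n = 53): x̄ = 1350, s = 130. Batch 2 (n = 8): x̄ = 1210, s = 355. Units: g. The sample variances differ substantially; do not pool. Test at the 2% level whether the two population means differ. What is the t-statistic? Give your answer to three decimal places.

1.104

Let group 1 = batch 1, group 2 = batch 2. H0: μ_1 = μ_2; H1: μ_1 ≠ μ_2 (Welch's two-sample t-test, two-sided).
t = (x̄_1 − x̄_2)/√(s_1²/n_1 + s_2²/n_2) = (1350 − 1210)/√(130²/53 + 355²/8) = 1.104
Welch–Satterthwaite df ≈ 7.29
Two-sided p-value ≈ 0.305
Since p ≈ 0.305 > α = 0.02, fail to reject H0; the evidence is not statistically significant.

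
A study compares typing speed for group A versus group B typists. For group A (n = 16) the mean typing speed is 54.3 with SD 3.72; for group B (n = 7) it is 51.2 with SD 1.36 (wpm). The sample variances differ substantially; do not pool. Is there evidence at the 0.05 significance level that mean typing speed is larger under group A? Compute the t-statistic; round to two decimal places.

2.92

Let group 1 = group A, group 2 = group B. H0: μ_1 = μ_2; H1: μ_1 > μ_2 (Welch's two-sample t-test, right-tailed).
t = (x̄_1 − x̄_2)/√(s_1²/n_1 + s_2²/n_2) = (54.3 − 51.2)/√(3.72²/16 + 1.36²/7) = 2.92
Welch–Satterthwaite df ≈ 20.73
p-value = P(T ≥ 2.92) ≈ 0.0042
Since p ≈ 0.0042 < α = 0.05, reject H0; the evidence is statistically significant.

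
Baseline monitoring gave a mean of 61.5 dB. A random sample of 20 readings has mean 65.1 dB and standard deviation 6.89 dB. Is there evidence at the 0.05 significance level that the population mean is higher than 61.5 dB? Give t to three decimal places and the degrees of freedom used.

H0: μ = 61.5; H1: μ > 61.5 (one-sample t-test, right-tailed).
t = (x̄ − μ₀)/(s/√n) = (65.1 − 61.5)/(6.89/√20) = 2.337
df = n − 1 = 19
p-value = P(T ≥ 2.337) ≈ 0.0153
Since p ≈ 0.0153 < α = 0.05, reject H0; the evidence is statistically significant.

t = 2.337, df = 19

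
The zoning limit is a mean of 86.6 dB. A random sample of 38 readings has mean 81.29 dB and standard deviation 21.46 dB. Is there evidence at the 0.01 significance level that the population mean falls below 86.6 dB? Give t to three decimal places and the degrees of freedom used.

H0: μ = 86.6; H1: μ < 86.6 (one-sample t-test, left-tailed).
t = (x̄ − μ₀)/(s/√n) = (81.29 − 86.6)/(21.46/√38) = -1.525
df = n − 1 = 37
p-value = P(T ≤ -1.525) ≈ 0.0678
Since p ≈ 0.0678 > α = 0.01, fail to reject H0; the data do not provide sufficient evidence against H0.

t = -1.525, df = 37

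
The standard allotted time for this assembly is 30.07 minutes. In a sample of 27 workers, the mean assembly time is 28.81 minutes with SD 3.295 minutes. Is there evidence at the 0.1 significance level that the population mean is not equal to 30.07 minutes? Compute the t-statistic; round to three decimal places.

H0: μ = 30.07; H1: μ ≠ 30.07 (one-sample t-test, two-sided).
t = (x̄ − μ₀)/(s/√n) = (28.81 − 30.07)/(3.295/√27) = -1.987
df = n − 1 = 26
Two-sided p-value ≈ 0.058
Since p ≈ 0.058 < α = 0.1, reject H0; the data support H1.

-1.987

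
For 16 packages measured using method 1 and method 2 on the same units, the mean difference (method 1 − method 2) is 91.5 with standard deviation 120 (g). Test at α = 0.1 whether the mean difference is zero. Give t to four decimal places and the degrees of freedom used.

H0: μ_d = 0; H1: μ_d ≠ 0 (paired t-test on the differences, two-sided).
t = d̄/(s_d/√n) = 91.5/(120/√16) = 3.0500
df = n − 1 = 15
Two-sided p-value ≈ 0.0081
Since p ≈ 0.0081 < α = 0.1, reject H0; the evidence is statistically significant.

t = 3.0500, df = 15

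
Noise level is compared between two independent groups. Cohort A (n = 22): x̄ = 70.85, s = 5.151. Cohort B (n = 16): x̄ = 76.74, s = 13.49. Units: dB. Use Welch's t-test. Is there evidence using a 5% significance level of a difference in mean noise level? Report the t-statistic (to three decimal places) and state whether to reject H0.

Let group 1 = cohort A, group 2 = cohort B. H0: μ_1 = μ_2; H1: μ_1 ≠ μ_2 (Welch's two-sample t-test, two-sided).
t = (x̄_1 − x̄_2)/√(s_1²/n_1 + s_2²/n_2) = (70.85 − 76.74)/√(5.151²/22 + 13.49²/16) = -1.661
Welch–Satterthwaite df ≈ 18.20
Two-sided p-value ≈ 0.114
Since p ≈ 0.114 > α = 0.05, fail to reject H0; the evidence is not statistically significant.

t = -1.661; fail to reject H0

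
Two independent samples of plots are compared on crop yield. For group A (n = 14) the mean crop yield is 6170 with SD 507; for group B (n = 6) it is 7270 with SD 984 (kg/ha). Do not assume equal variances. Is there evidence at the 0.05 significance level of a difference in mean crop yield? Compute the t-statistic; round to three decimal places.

-2.595

Let group 1 = group A, group 2 = group B. H0: μ_1 = μ_2; H1: μ_1 ≠ μ_2 (Welch's two-sample t-test, two-sided).
t = (x̄_1 − x̄_2)/√(s_1²/n_1 + s_2²/n_2) = (6170 − 7270)/√(507²/14 + 984²/6) = -2.595
Welch–Satterthwaite df ≈ 6.17
Two-sided p-value ≈ 0.0399
Since p ≈ 0.0399 < α = 0.05, reject H0; the evidence is statistically significant.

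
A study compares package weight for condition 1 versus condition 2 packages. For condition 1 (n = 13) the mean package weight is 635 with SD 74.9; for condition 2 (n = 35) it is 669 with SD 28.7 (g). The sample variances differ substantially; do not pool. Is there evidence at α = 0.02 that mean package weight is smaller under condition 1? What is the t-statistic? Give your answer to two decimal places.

-1.59

Let group 1 = condition 1, group 2 = condition 2. H0: μ_1 = μ_2; H1: μ_1 < μ_2 (Welch's two-sample t-test, left-tailed).
t = (x̄_1 − x̄_2)/√(s_1²/n_1 + s_2²/n_2) = (635 − 669)/√(74.9²/13 + 28.7²/35) = -1.59
Welch–Satterthwaite df ≈ 13.33
p-value = P(T ≤ -1.59) ≈ 0.0672
Since p ≈ 0.0672 > α = 0.02, fail to reject H0; the data do not provide sufficient evidence against H0.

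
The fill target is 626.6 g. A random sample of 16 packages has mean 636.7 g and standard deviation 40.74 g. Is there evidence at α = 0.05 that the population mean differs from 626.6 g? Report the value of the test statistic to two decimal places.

H0: μ = 626.6; H1: μ ≠ 626.6 (one-sample t-test, two-sided).
t = (x̄ − μ₀)/(s/√n) = (636.7 − 626.6)/(40.74/√16) = 0.99
df = n − 1 = 15
Two-sided p-value ≈ 0.337
Since p ≈ 0.337 > α = 0.05, fail to reject H0; the evidence is not statistically significant.

0.99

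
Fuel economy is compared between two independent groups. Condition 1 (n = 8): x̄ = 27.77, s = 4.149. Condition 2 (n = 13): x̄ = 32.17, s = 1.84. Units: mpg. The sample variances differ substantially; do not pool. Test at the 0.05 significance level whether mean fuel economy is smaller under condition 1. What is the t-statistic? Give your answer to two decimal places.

Let group 1 = condition 1, group 2 = condition 2. H0: μ_1 = μ_2; H1: μ_1 < μ_2 (Welch's two-sample t-test, left-tailed).
t = (x̄_1 − x̄_2)/√(s_1²/n_1 + s_2²/n_2) = (27.77 − 32.17)/√(4.149²/8 + 1.84²/13) = -2.83
Welch–Satterthwaite df ≈ 8.72
p-value = P(T ≤ -2.83) ≈ 0.010
Since p ≈ 0.010 < α = 0.05, reject H0; the data support H1.

-2.83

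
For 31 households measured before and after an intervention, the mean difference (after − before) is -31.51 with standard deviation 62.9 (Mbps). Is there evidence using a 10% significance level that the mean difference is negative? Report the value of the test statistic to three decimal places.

-2.789

H0: μ_d = 0; H1: μ_d < 0 (paired t-test on the differences, left-tailed).
t = d̄/(s_d/√n) = -31.51/(62.9/√31) = -2.789
df = n − 1 = 30
p-value = P(T ≤ -2.789) ≈ 0.0045
Since p ≈ 0.0045 < α = 0.1, reject H0; the evidence is statistically significant.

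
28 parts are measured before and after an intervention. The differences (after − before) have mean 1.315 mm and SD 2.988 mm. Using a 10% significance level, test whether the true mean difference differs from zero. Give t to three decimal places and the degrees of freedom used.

H0: μ_d = 0; H1: μ_d ≠ 0 (paired t-test on the differences, two-sided).
t = d̄/(s_d/√n) = 1.315/(2.988/√28) = 2.329
df = n − 1 = 27
Two-sided p-value ≈ 0.0276
Since p ≈ 0.0276 < α = 0.1, reject H0; the data support H1.

t = 2.329, df = 27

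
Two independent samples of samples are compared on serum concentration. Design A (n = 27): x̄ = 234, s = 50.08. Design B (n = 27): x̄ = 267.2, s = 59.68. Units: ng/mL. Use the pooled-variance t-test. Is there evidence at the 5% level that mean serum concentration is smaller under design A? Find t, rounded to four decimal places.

-2.2143

Let group 1 = design A, group 2 = design B. H0: μ_1 = μ_2; H1: μ_1 < μ_2 (two-sample pooled-variance t-test, left-tailed).
s_p² = [(27−1)·50.08² + (27−1)·59.68²]/(27+27−2) = 3034.85
t = (234 − 267.2)/√[3034.85·(1/27 + 1/27)] = -2.2143
df = n₁ + n₂ − 2 = 52
p-value = P(T ≤ -2.2143) ≈ 0.016
Since p ≈ 0.016 < α = 0.05, reject H0; the evidence is statistically significant.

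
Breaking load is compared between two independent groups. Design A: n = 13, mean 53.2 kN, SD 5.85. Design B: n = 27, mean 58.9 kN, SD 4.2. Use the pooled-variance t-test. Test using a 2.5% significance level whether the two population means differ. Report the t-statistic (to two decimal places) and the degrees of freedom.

t = -3.53, df = 38

Let group 1 = design A, group 2 = design B. H0: μ_1 = μ_2; H1: μ_1 ≠ μ_2 (two-sample pooled-variance t-test, two-sided).
s_p² = [(13−1)·5.85² + (27−1)·4.2²]/(13+27−2) = 22.8766
t = (53.2 − 58.9)/√[22.8766·(1/13 + 1/27)] = -3.53
df = n₁ + n₂ − 2 = 38
Two-sided p-value ≈ 0.0011
Since p ≈ 0.0011 < α = 0.025, reject H0; the data support H1.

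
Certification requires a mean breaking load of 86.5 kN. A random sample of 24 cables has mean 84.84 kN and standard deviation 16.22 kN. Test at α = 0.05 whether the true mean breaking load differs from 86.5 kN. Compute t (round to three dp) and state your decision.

t = -0.501; fail to reject H0

H0: μ = 86.5; H1: μ ≠ 86.5 (one-sample t-test, two-sided).
t = (x̄ − μ₀)/(s/√n) = (84.84 − 86.5)/(16.22/√24) = -0.501
df = n − 1 = 23
Two-sided p-value ≈ 0.621
Since p ≈ 0.621 > α = 0.05, fail to reject H0; the evidence is not statistically significant.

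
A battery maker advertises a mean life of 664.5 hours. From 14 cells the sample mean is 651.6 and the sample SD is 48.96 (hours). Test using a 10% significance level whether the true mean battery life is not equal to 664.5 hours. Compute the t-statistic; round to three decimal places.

H0: μ = 664.5; H1: μ ≠ 664.5 (one-sample t-test, two-sided).
t = (x̄ − μ₀)/(s/√n) = (651.6 − 664.5)/(48.96/√14) = -0.986
df = n − 1 = 13
Two-sided p-value ≈ 0.342
Since p ≈ 0.342 > α = 0.1, fail to reject H0; the evidence is not statistically significant.

-0.986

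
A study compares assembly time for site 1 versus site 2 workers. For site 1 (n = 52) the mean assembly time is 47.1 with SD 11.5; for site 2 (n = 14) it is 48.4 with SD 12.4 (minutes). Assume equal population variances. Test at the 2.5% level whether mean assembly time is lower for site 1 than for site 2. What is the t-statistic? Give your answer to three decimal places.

-0.369

Let group 1 = site 1, group 2 = site 2. H0: μ_1 = μ_2; H1: μ_1 < μ_2 (two-sample pooled-variance t-test, left-tailed).
s_p² = [(52−1)·11.5² + (14−1)·12.4²]/(52+14−2) = 136.619
t = (47.1 − 48.4)/√[136.619·(1/52 + 1/14)] = -0.369
df = n₁ + n₂ − 2 = 64
p-value = P(T ≤ -0.369) ≈ 0.357
Since p ≈ 0.357 > α = 0.025, fail to reject H0; the data do not provide sufficient evidence against H0.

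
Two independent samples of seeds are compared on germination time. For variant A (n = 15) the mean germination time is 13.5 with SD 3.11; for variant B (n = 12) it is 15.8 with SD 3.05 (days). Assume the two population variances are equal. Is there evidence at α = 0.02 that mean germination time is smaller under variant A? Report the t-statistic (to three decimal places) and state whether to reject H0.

Let group 1 = variant A, group 2 = variant B. H0: μ_1 = μ_2; H1: μ_1 < μ_2 (two-sample pooled-variance t-test, left-tailed).
s_p² = [(15−1)·3.11² + (12−1)·3.05²]/(15+12−2) = 9.50948
t = (13.5 − 15.8)/√[9.50948·(1/15 + 1/12)] = -1.926
df = n₁ + n₂ − 2 = 25
p-value = P(T ≤ -1.926) ≈ 0.0328
Since p ≈ 0.0328 > α = 0.02, fail to reject H0; the data do not provide sufficient evidence against H0.

t = -1.926; fail to reject H0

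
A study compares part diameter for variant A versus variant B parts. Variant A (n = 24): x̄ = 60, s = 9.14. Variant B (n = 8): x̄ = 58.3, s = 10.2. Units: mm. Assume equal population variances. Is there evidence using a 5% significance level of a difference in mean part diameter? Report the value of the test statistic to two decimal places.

0.44

Let group 1 = variant A, group 2 = variant B. H0: μ_1 = μ_2; H1: μ_1 ≠ μ_2 (two-sample pooled-variance t-test, two-sided).
s_p² = [(24−1)·9.14² + (8−1)·10.2²]/(24+8−2) = 88.323
t = (60 − 58.3)/√[88.323·(1/24 + 1/8)] = 0.44
df = n₁ + n₂ − 2 = 30
Two-sided p-value ≈ 0.6609
Since p ≈ 0.6609 > α = 0.05, fail to reject H0; the evidence is not statistically significant.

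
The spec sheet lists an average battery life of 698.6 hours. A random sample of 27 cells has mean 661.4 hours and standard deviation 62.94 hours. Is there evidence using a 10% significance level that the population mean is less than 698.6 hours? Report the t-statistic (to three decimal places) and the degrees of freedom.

H0: μ = 698.6; H1: μ < 698.6 (one-sample t-test, left-tailed).
t = (x̄ − μ₀)/(s/√n) = (661.4 − 698.6)/(62.94/√27) = -3.071
df = n − 1 = 26
p-value = P(T ≤ -3.071) ≈ 0.0025
Since p ≈ 0.0025 < α = 0.1, reject H0; the data support H1.

t = -3.071, df = 26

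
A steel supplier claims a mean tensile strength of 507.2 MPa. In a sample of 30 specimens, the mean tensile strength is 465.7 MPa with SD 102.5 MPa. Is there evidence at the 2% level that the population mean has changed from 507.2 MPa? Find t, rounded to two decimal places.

-2.22

H0: μ = 507.2; H1: μ ≠ 507.2 (one-sample t-test, two-sided).
t = (x̄ − μ₀)/(s/√n) = (465.7 − 507.2)/(102.5/√30) = -2.22
df = n − 1 = 29
Two-sided p-value ≈ 0.0346
Since p ≈ 0.0346 > α = 0.02, fail to reject H0; the data do not provide sufficient evidence against H0.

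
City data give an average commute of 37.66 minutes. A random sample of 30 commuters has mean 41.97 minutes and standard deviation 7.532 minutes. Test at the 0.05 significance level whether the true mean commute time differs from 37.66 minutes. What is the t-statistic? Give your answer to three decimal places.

H0: μ = 37.66; H1: μ ≠ 37.66 (one-sample t-test, two-sided).
t = (x̄ − μ₀)/(s/√n) = (41.97 − 37.66)/(7.532/√30) = 3.134
df = n − 1 = 29
Two-sided p-value ≈ 0.0039
Since p ≈ 0.0039 < α = 0.05, reject H0; the evidence is statistically significant.

3.134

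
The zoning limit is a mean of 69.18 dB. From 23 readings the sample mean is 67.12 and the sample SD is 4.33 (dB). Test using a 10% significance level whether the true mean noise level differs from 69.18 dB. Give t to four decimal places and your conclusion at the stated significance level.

t = -2.2816; reject H0

H0: μ = 69.18; H1: μ ≠ 69.18 (one-sample t-test, two-sided).
t = (x̄ − μ₀)/(s/√n) = (67.12 − 69.18)/(4.33/√23) = -2.2816
df = n − 1 = 22
Two-sided p-value ≈ 0.033
Since p ≈ 0.033 < α = 0.1, reject H0; the data support H1.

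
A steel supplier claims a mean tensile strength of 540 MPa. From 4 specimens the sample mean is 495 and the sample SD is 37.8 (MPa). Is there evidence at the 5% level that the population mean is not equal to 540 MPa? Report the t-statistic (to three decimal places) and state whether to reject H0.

t = -2.381; fail to reject H0

H0: μ = 540; H1: μ ≠ 540 (one-sample t-test, two-sided).
t = (x̄ − μ₀)/(s/√n) = (495 − 540)/(37.8/√4) = -2.381
df = n − 1 = 3
Two-sided p-value ≈ 0.0975
Since p ≈ 0.0975 > α = 0.05, fail to reject H0; the data do not provide sufficient evidence against H0.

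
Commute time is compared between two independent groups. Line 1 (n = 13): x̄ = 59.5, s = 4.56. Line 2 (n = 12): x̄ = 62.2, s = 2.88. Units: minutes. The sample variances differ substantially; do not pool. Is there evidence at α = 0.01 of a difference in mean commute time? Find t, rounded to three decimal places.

-1.784

Let group 1 = line 1, group 2 = line 2. H0: μ_1 = μ_2; H1: μ_1 ≠ μ_2 (Welch's two-sample t-test, two-sided).
t = (x̄_1 − x̄_2)/√(s_1²/n_1 + s_2²/n_2) = (59.5 − 62.2)/√(4.56²/13 + 2.88²/12) = -1.784
Welch–Satterthwaite df ≈ 20.45
Two-sided p-value ≈ 0.089
Since p ≈ 0.089 > α = 0.01, fail to reject H0; the evidence is not statistically significant.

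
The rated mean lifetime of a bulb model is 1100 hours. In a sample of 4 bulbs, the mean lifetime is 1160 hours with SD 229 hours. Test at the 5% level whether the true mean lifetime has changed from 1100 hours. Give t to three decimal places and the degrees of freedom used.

H0: μ = 1100; H1: μ ≠ 1100 (one-sample t-test, two-sided).
t = (x̄ − μ₀)/(s/√n) = (1160 − 1100)/(229/√4) = 0.524
df = n − 1 = 3
Two-sided p-value ≈ 0.637
Since p ≈ 0.637 > α = 0.05, fail to reject H0; the data do not provide sufficient evidence against H0.

t = 0.524, df = 3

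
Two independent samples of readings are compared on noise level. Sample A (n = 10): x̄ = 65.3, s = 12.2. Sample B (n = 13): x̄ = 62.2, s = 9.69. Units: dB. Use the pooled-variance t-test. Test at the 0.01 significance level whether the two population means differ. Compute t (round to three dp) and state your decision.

Let group 1 = sample A, group 2 = sample B. H0: μ_1 = μ_2; H1: μ_1 ≠ μ_2 (two-sample pooled-variance t-test, two-sided).
s_p² = [(10−1)·12.2² + (13−1)·9.69²]/(10+13−2) = 117.443
t = (65.3 − 62.2)/√[117.443·(1/10 + 1/13)] = 0.680
df = n₁ + n₂ − 2 = 21
Two-sided p-value ≈ 0.504
Since p ≈ 0.504 > α = 0.01, fail to reject H0; the evidence is not statistically significant.

t = 0.680; fail to reject H0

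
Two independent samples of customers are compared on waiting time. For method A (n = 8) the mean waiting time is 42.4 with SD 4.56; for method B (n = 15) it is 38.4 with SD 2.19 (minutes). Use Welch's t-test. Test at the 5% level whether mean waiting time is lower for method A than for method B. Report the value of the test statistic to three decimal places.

2.341

Let group 1 = method A, group 2 = method B. H0: μ_1 = μ_2; H1: μ_1 < μ_2 (Welch's two-sample t-test, left-tailed).
t = (x̄_1 − x̄_2)/√(s_1²/n_1 + s_2²/n_2) = (42.4 − 38.4)/√(4.56²/8 + 2.19²/15) = 2.341
Welch–Satterthwaite df ≈ 8.76
p-value = P(T ≤ 2.341) ≈ 0.9777
Since p ≈ 0.9777 > α = 0.05, fail to reject H0; the data do not provide sufficient evidence against H0.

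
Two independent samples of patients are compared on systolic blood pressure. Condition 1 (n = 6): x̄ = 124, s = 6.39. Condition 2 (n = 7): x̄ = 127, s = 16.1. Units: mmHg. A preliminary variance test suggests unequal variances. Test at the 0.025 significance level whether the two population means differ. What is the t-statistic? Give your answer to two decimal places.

Let group 1 = condition 1, group 2 = condition 2. H0: μ_1 = μ_2; H1: μ_1 ≠ μ_2 (Welch's two-sample t-test, two-sided).
t = (x̄_1 − x̄_2)/√(s_1²/n_1 + s_2²/n_2) = (124 − 127)/√(6.39²/6 + 16.1²/7) = -0.45
Welch–Satterthwaite df ≈ 8.08
Two-sided p-value ≈ 0.662
Since p ≈ 0.662 > α = 0.025, fail to reject H0; the evidence is not statistically significant.

-0.45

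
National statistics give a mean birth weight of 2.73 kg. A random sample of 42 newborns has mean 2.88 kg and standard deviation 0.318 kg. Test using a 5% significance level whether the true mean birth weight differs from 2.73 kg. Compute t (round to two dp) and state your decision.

t = 3.06; reject H0

H0: μ = 2.73; H1: μ ≠ 2.73 (one-sample t-test, two-sided).
t = (x̄ − μ₀)/(s/√n) = (2.88 − 2.73)/(0.318/√42) = 3.06
df = n − 1 = 41
Two-sided p-value ≈ 0.004
Since p ≈ 0.004 < α = 0.05, reject H0; the evidence is statistically significant.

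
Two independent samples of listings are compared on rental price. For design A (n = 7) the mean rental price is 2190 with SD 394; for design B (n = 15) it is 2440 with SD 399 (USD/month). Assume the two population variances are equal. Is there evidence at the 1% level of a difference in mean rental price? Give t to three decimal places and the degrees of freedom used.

t = -1.374, df = 20

Let group 1 = design A, group 2 = design B. H0: μ_1 = μ_2; H1: μ_1 ≠ μ_2 (two-sample pooled-variance t-test, two-sided).
s_p² = [(7−1)·394² + (15−1)·399²]/(7+15−2) = 158012
t = (2190 − 2440)/√[158012·(1/7 + 1/15)] = -1.374
df = n₁ + n₂ − 2 = 20
Two-sided p-value ≈ 0.1847
Since p ≈ 0.1847 > α = 0.01, fail to reject H0; the data do not provide sufficient evidence against H0.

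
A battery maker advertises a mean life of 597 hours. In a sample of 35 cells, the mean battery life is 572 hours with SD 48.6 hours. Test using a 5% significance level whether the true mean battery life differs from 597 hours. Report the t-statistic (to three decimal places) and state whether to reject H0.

t = -3.043; reject H0

H0: μ = 597; H1: μ ≠ 597 (one-sample t-test, two-sided).
t = (x̄ − μ₀)/(s/√n) = (572 − 597)/(48.6/√35) = -3.043
df = n − 1 = 34
Two-sided p-value ≈ 0.004
Since p ≈ 0.004 < α = 0.05, reject H0; the data support H1.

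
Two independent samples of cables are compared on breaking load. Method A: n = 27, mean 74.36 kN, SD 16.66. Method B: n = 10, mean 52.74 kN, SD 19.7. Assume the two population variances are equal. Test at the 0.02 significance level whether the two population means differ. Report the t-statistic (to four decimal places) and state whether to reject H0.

Let group 1 = method A, group 2 = method B. H0: μ_1 = μ_2; H1: μ_1 ≠ μ_2 (two-sample pooled-variance t-test, two-sided).
s_p² = [(27−1)·16.66² + (10−1)·19.7²]/(27+10−2) = 305.979
t = (74.36 − 52.74)/√[305.979·(1/27 + 1/10)] = 3.3388
df = n₁ + n₂ − 2 = 35
Two-sided p-value ≈ 0.0020
Since p ≈ 0.0020 < α = 0.02, reject H0; the evidence is statistically significant.

t = 3.3388; reject H0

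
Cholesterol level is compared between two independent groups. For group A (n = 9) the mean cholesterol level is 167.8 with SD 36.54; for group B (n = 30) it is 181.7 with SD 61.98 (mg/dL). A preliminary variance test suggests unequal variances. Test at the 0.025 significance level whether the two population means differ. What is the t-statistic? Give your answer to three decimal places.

Let group 1 = group A, group 2 = group B. H0: μ_1 = μ_2; H1: μ_1 ≠ μ_2 (Welch's two-sample t-test, two-sided).
t = (x̄_1 − x̄_2)/√(s_1²/n_1 + s_2²/n_2) = (167.8 − 181.7)/√(36.54²/9 + 61.98²/30) = -0.836
Welch–Satterthwaite df ≈ 23.04
Two-sided p-value ≈ 0.4117
Since p ≈ 0.4117 > α = 0.025, fail to reject H0; the data do not provide sufficient evidence against H0.

-0.836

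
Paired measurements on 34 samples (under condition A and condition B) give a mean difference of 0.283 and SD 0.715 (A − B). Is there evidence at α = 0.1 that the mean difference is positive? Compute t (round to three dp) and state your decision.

t = 2.308; reject H0

H0: μ_d = 0; H1: μ_d > 0 (paired t-test on the differences, right-tailed).
t = d̄/(s_d/√n) = 0.283/(0.715/√34) = 2.308
df = n − 1 = 33
p-value = P(T ≥ 2.308) ≈ 0.014
Since p ≈ 0.014 < α = 0.1, reject H0; the evidence is statistically significant.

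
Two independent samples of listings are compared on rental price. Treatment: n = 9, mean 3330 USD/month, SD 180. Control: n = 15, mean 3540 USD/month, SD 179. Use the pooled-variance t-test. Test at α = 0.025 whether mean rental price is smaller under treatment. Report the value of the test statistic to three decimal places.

Let group 1 = treatment, group 2 = control. H0: μ_1 = μ_2; H1: μ_1 < μ_2 (two-sample pooled-variance t-test, left-tailed).
s_p² = [(9−1)·180² + (15−1)·179²]/(9+15−2) = 32171.5
t = (3330 − 3540)/√[32171.5·(1/9 + 1/15)] = -2.777
df = n₁ + n₂ − 2 = 22
p-value = P(T ≤ -2.777) ≈ 0.0055
Since p ≈ 0.0055 < α = 0.025, reject H0; the data support H1.

-2.777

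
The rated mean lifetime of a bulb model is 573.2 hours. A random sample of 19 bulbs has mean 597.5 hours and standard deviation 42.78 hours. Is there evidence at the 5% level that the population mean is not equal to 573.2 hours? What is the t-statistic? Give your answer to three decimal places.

2.476

H0: μ = 573.2; H1: μ ≠ 573.2 (one-sample t-test, two-sided).
t = (x̄ − μ₀)/(s/√n) = (597.5 − 573.2)/(42.78/√19) = 2.476
df = n − 1 = 18
Two-sided p-value ≈ 0.023
Since p ≈ 0.023 < α = 0.05, reject H0; the evidence is statistically significant.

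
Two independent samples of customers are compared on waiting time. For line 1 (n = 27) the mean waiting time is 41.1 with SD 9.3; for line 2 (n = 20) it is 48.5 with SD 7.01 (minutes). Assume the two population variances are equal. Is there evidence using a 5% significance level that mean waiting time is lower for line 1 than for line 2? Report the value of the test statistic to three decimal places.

-2.983

Let group 1 = line 1, group 2 = line 2. H0: μ_1 = μ_2; H1: μ_1 < μ_2 (two-sample pooled-variance t-test, left-tailed).
s_p² = [(27−1)·9.3² + (20−1)·7.01²]/(27+20−2) = 70.72
t = (41.1 − 48.5)/√[70.72·(1/27 + 1/20)] = -2.983
df = n₁ + n₂ − 2 = 45
p-value = P(T ≤ -2.983) ≈ 0.0023
Since p ≈ 0.0023 < α = 0.05, reject H0; the data support H1.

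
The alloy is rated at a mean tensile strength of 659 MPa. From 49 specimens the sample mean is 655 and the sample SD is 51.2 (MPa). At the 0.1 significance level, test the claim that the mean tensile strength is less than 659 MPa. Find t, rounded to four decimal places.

-0.5469

H0: μ = 659; H1: μ < 659 (one-sample t-test, left-tailed).
t = (x̄ − μ₀)/(s/√n) = (655 − 659)/(51.2/√49) = -0.5469
df = n − 1 = 48
p-value = P(T ≤ -0.5469) ≈ 0.2935
Since p ≈ 0.2935 > α = 0.1, fail to reject H0; the evidence is not statistically significant.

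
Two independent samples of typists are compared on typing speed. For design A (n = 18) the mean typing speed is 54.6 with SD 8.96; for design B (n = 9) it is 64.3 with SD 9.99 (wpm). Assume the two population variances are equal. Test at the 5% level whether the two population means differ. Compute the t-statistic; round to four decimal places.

-2.5543

Let group 1 = design A, group 2 = design B. H0: μ_1 = μ_2; H1: μ_1 ≠ μ_2 (two-sample pooled-variance t-test, two-sided).
s_p² = [(18−1)·8.96² + (9−1)·9.99²]/(18+9−2) = 86.5275
t = (54.6 − 64.3)/√[86.5275·(1/18 + 1/9)] = -2.5543
df = n₁ + n₂ − 2 = 25
Two-sided p-value ≈ 0.0171
Since p ≈ 0.0171 < α = 0.05, reject H0; the data support H1.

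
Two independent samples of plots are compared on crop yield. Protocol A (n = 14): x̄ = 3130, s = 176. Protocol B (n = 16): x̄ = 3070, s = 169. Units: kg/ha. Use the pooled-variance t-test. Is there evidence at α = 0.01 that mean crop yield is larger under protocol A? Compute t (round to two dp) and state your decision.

Let group 1 = protocol A, group 2 = protocol B. H0: μ_1 = μ_2; H1: μ_1 > μ_2 (two-sample pooled-variance t-test, right-tailed).
s_p² = [(14−1)·176² + (16−1)·169²]/(14+16−2) = 29682.2
t = (3130 − 3070)/√[29682.2·(1/14 + 1/16)] = 0.95
df = n₁ + n₂ − 2 = 28
p-value = P(T ≥ 0.95) ≈ 0.1747
Since p ≈ 0.1747 > α = 0.01, fail to reject H0; the data do not provide sufficient evidence against H0.

t = 0.95; fail to reject H0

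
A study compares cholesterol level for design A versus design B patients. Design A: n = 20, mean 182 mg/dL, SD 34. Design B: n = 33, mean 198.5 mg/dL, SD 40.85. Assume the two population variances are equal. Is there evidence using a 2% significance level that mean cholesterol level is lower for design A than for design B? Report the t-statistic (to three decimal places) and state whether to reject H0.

t = -1.515; fail to reject H0

Let group 1 = design A, group 2 = design B. H0: μ_1 = μ_2; H1: μ_1 < μ_2 (two-sample pooled-variance t-test, left-tailed).
s_p² = [(20−1)·34² + (33−1)·40.85²]/(20+33−2) = 1477.71
t = (182 − 198.5)/√[1477.71·(1/20 + 1/33)] = -1.515
df = n₁ + n₂ − 2 = 51
p-value = P(T ≤ -1.515) ≈ 0.0680
Since p ≈ 0.0680 > α = 0.02, fail to reject H0; the data do not provide sufficient evidence against H0.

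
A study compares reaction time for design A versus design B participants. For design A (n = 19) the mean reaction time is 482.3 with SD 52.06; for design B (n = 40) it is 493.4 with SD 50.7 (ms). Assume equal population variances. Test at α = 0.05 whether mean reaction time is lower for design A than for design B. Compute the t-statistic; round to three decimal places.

Let group 1 = design A, group 2 = design B. H0: μ_1 = μ_2; H1: μ_1 < μ_2 (two-sample pooled-variance t-test, left-tailed).
s_p² = [(19−1)·52.06² + (40−1)·50.7²]/(19+40−2) = 2614.62
t = (482.3 − 493.4)/√[2614.62·(1/19 + 1/40)] = -0.779
df = n₁ + n₂ − 2 = 57
p-value = P(T ≤ -0.779) ≈ 0.220
Since p ≈ 0.220 > α = 0.05, fail to reject H0; the data do not provide sufficient evidence against H0.

-0.779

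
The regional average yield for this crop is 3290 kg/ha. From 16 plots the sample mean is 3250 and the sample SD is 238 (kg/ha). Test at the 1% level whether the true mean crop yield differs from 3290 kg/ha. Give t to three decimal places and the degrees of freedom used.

t = -0.672, df = 15

H0: μ = 3290; H1: μ ≠ 3290 (one-sample t-test, two-sided).
t = (x̄ − μ₀)/(s/√n) = (3250 − 3290)/(238/√16) = -0.672
df = n − 1 = 15
Two-sided p-value ≈ 0.5116
Since p ≈ 0.5116 > α = 0.01, fail to reject H0; the data do not provide sufficient evidence against H0.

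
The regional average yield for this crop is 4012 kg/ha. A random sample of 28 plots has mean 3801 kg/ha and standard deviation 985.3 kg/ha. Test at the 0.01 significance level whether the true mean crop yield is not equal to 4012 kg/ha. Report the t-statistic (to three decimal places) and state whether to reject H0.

t = -1.133; fail to reject H0

H0: μ = 4012; H1: μ ≠ 4012 (one-sample t-test, two-sided).
t = (x̄ − μ₀)/(s/√n) = (3801 − 4012)/(985.3/√28) = -1.133
df = n − 1 = 27
Two-sided p-value ≈ 0.267
Since p ≈ 0.267 > α = 0.01, fail to reject H0; the evidence is not statistically significant.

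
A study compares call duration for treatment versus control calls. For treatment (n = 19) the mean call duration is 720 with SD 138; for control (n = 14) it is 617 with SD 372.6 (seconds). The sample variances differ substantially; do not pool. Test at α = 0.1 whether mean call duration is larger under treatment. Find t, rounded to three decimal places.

0.986

Let group 1 = treatment, group 2 = control. H0: μ_1 = μ_2; H1: μ_1 > μ_2 (Welch's two-sample t-test, right-tailed).
t = (x̄_1 − x̄_2)/√(s_1²/n_1 + s_2²/n_2) = (720 − 617)/√(138²/19 + 372.6²/14) = 0.986
Welch–Satterthwaite df ≈ 15.65
p-value = P(T ≥ 0.986) ≈ 0.170
Since p ≈ 0.170 > α = 0.1, fail to reject H0; the evidence is not statistically significant.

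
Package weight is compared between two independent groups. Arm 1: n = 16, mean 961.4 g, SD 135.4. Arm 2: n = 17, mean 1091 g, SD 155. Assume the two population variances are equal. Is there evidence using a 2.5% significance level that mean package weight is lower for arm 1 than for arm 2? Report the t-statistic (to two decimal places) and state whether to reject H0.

Let group 1 = arm 1, group 2 = arm 2. H0: μ_1 = μ_2; H1: μ_1 < μ_2 (two-sample pooled-variance t-test, left-tailed).
s_p² = [(16−1)·135.4² + (17−1)·155²]/(16+17−2) = 21270.9
t = (961.4 − 1091)/√[21270.9·(1/16 + 1/17)] = -2.55
df = n₁ + n₂ − 2 = 31
p-value = P(T ≤ -2.55) ≈ 0.0079
Since p ≈ 0.0079 < α = 0.025, reject H0; the data support H1.

t = -2.55; reject H0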